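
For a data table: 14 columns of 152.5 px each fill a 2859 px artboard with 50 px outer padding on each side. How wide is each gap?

48 px

Content width = 2859 − 2·50 = 2759 px.
14·152.5 + 13g = 2759 → 13g = 624 → g = 48 px.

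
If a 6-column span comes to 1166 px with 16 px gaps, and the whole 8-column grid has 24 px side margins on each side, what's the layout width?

6c + 5·16 = 1166 → 6c = 1086 → c = 181 px.
Total width: 2·24 + 8·181 + 7·16 = 1608 px.

1608 px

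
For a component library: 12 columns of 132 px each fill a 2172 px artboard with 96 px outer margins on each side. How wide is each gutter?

Inside the margins: 2172 − 192 = 1980 px.
12 columns take 12·132 = 1584 px; remaining 396 splits into 11 gutters.
g = 396 / 11 = 36 px.

36 px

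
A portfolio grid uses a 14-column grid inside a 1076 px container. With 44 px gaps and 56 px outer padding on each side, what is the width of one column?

Take off 112 px of margins, leaving 964 px.
14 columns + 13 gaps: 14c + 13·44 = 964.
14c = 964 − 572 = 392, so c = 28 px.

28 px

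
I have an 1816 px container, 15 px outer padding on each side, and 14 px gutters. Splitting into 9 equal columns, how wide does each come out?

186 px

Content width = 1816 − 2·15 = 1786 px.
1786 − 8·14 = 1674; ÷9 gives c = 186 px.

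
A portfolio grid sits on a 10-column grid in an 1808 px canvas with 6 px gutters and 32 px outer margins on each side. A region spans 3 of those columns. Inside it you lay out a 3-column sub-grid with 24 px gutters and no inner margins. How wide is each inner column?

157 px

Outer content = 1808 − 2·32 = 1744 px.
Subtracting 9 gutters of 6 leaves 1690 for 10 columns, so c = 169 px.
3-column span = 3·169 + 2·6 = 519 px.
Subtracting 2 gutters of 24 leaves 471 for 3 columns, so d = 157 px.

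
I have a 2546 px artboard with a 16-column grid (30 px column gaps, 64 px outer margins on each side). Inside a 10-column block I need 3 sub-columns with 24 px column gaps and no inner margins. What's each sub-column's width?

Subtract both margins: 2546 − 2·64 = 2418 px.
2418 − 15·30 = 1968; ÷16 gives c = 123 px.
Span of 10: 10·123 + 9·30 = 1230 + 270 = 1500 px.
3 columns + 2 column gaps: 3d + 2·24 = 1500.
3d = 1500 − 48 = 1452, so d = 484 px.

484 px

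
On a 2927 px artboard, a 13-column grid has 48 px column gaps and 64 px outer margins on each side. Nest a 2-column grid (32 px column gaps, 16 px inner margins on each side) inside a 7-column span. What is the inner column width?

Outer content = 2927 − 2·64 = 2799 px.
2799 − 12·48 = 2223; ÷13 gives c = 171 px.
7-column span = 7·171 + 6·48 = 1485 px.
Inner content = 1485 − 2·16 = 1453 px.
2 columns + 1 column gap: 2d + 1·32 = 1453.
2d = 1453 − 32 = 1421, so d = 710.5 px.

710.5 px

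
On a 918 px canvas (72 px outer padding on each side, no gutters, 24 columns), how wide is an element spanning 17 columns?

548.25 px

Subtract both margins: 918 − 2·72 = 774 px.
774 / 24 = 32.25 px per column.
With no gutters, 17 columns span 17·32.25 = 548.25 px.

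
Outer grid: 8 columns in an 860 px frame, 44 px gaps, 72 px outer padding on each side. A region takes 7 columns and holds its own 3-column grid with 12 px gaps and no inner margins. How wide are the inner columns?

199 px

Subtract both margins: 860 − 2·72 = 716 px.
8c + 7·44 = 716 → 8c = 408 → c = 51 px.
7-column span = 7·51 + 6·44 = 621 px.
Subtracting 2 gaps of 12 leaves 597 for 3 columns, so d = 199 px.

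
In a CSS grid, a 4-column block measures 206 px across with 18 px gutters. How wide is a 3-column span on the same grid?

4 columns + 3 gutters: 4c + 3·18 = 206.
4c = 206 − 54 = 152, so c = 38 px.
3 columns plus 2 gutters: 114 + 36 = 150 px.

150 px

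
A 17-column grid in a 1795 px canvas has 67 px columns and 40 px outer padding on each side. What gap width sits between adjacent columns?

Subtract both margins: 1795 − 2·40 = 1715 px.
17 columns take 17·67 = 1139 px; remaining 576 splits into 16 gaps.
g = 576 / 16 = 36 px.

36 px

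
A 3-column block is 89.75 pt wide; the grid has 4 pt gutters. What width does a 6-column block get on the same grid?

3 columns + 2 gutters: 3c + 2·4 = 89.75.
3c = 89.75 − 8 = 81.75, so c = 27.25 pt.
6 columns plus 5 gutters: 163.5 + 20 = 183.5 pt.

183.5 pt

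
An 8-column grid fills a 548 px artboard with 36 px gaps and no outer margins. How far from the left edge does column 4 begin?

219 px

8 columns + 7 gaps: 8c + 7·36 = 548.
8c = 548 − 252 = 296, so c = 37 px.
No margin, so column 4 starts at 3·(column + gutter) = 3·73 = 219 px.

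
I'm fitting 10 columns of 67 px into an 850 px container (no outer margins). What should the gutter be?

Columns use 670 px, leaving 180 px across 9 gutters = 20 px each.

20 px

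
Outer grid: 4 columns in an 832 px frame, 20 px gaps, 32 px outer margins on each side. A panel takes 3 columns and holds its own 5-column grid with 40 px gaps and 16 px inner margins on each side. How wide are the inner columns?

75.8 px

Take off 64 px of margins, leaving 768 px.
4 columns + 3 gaps: 4c + 3·20 = 768.
4c = 768 − 60 = 708, so c = 177 px.
3-column span = 3·177 + 2·20 = 571 px.
Inner content = 571 − 2·16 = 539 px.
5 columns + 4 gaps: 5d + 4·40 = 539.
5d = 539 − 160 = 379, so d = 75.8 px.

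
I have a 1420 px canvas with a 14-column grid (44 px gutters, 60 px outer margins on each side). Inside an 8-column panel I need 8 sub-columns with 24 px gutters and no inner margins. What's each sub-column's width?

69.5 px

Outer content = 1420 − 2·60 = 1300 px.
Subtracting 13 gutters of 44 leaves 728 for 14 columns, so c = 52 px.
Span of 8: 8·52 + 7·44 = 416 + 308 = 724 px.
724 − 7·24 = 556; ÷8 gives d = 69.5 px.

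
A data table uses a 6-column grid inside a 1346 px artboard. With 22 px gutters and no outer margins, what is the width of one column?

6c + 5·22 = 1346 → 6c = 1236 → c = 206 px.

206 px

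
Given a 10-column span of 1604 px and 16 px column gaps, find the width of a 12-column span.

10 columns + 9 column gaps: 10c + 9·16 = 1604.
10c = 1604 − 144 = 1460, so c = 146 px.
12 columns plus 11 column gaps: 1752 + 176 = 1928 px.

1928 px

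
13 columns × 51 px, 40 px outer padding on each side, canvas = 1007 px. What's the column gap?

22 px

Take off 80 px of margins, leaving 927 px.
Columns use 663 px, leaving 264 px across 12 column gaps = 22 px each.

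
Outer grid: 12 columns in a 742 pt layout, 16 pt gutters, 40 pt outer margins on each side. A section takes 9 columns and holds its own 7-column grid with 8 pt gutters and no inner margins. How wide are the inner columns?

Outer content = 742 − 2·40 = 662 pt.
12 columns + 11 gutters: 12c + 11·16 = 662.
12c = 662 − 176 = 486, so c = 40.5 pt.
9 columns plus 8 gutters: 364.5 + 128 = 492.5 pt.
7 columns + 6 gutters: 7d + 6·8 = 492.5.
7d = 492.5 − 48 = 444.5, so d = 63.5 pt.

63.5 pt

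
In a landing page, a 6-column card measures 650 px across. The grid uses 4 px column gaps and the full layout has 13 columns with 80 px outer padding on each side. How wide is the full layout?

6c + 5·4 = 650 → 6c = 630 → c = 105 px.
Total width: 2·80 + 13·105 + 12·4 = 1573 px.

1573 px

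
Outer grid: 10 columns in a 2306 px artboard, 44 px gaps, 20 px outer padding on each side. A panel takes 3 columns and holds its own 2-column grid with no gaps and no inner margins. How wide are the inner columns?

324.5 px

Take off 40 px of margins, leaving 2266 px.
Subtracting 9 gaps of 44 leaves 1870 for 10 columns, so c = 187 px.
Span of 3: 3·187 + 2·44 = 561 + 88 = 649 px.
2d = 649 → d = 324.5 px.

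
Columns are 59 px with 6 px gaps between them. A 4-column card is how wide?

254 px

4-column span = 4·59 + 3·6 = 254 px.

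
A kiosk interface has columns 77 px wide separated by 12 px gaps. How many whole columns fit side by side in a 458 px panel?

Each extra column adds 77 + 12 = 89 px.
(458 + 12) / 89 = 5.28, so 5 columns fit.

5 columns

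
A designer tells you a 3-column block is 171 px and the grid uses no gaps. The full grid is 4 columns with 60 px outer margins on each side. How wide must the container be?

With no gaps, each column is 171/3 = 57 px.
Total width: 2·60 + 4·57 = 348 px.

348 px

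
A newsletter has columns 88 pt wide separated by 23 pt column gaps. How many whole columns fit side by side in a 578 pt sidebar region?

Each extra column adds 88 + 23 = 111 pt.
(578 + 23) / 111 = 5.41, so 5 columns fit.

5 columns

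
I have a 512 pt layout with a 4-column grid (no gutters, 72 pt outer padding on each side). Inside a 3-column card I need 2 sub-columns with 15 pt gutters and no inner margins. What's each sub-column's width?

130.5 pt

Subtract both margins: 512 − 2·72 = 368 pt.
368 / 4 = 92 pt per column.
3-column span = 3·92 = 276 pt.
2 columns + 1 gutter: 2d + 1·15 = 276.
2d = 276 − 15 = 261, so d = 130.5 pt.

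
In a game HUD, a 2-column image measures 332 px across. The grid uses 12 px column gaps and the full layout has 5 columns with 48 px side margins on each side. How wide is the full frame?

2c + 1·12 = 332 → 2c = 320 → c = 160 px.
Frame = 2·48 + 5·160 + 4·12 = 96 + 800 + 48 = 944 px.

944 px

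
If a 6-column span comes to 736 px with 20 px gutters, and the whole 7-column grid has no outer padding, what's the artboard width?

6c + 5·20 = 736 → 6c = 636 → c = 106 px.
Artboard = 7·106 + 6·20 = 742 + 120 = 862 px.

862 px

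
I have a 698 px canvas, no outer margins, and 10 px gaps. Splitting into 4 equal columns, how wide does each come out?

167 px

Subtracting 3 gaps of 10 leaves 668 for 4 columns, so c = 167 px.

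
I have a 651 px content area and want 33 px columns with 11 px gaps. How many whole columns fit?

15 columns

Each extra column adds 33 + 11 = 44 px.
(651 + 11) / 44 = 15.05, so 15 columns fit.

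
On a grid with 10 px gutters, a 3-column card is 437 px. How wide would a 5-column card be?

3c + 2·10 = 437 → 3c = 417 → c = 139 px.
5-column span = 5·139 + 4·10 = 735 px.

735 px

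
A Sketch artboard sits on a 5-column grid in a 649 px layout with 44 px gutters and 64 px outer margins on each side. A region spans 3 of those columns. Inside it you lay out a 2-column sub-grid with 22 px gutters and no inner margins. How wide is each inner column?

Inside the margins: 649 − 128 = 521 px.
5c + 4·44 = 521 → 5c = 345 → c = 69 px.
Span of 3: 3·69 + 2·44 = 207 + 88 = 295 px.
Subtracting 1 gutter of 22 leaves 273 for 2 columns, so d = 136.5 px.

136.5 px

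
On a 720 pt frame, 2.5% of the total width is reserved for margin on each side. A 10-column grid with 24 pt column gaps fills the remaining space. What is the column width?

720 × (1 − 2·2.5%) = 720 × 95% = 684 pt for the columns.
Subtracting 9 column gaps of 24 leaves 468 for 10 columns, so c = 46.8 pt.

46.8 pt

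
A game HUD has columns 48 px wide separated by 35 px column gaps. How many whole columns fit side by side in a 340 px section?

4 columns

Each extra column adds 48 + 35 = 83 px.
(340 + 35) / 83 = 4.52, so 4 columns fit.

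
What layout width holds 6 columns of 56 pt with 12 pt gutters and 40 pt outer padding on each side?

Layout = 2·40 + 6·56 + 5·12 = 80 + 336 + 60 = 476 pt.

476 pt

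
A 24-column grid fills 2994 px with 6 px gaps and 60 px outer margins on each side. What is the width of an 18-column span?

Content width = 2994 − 2·60 = 2874 px.
2874 − 23·6 = 2736; ÷24 gives c = 114 px.
18 columns plus 17 gaps: 2052 + 102 = 2154 px.

2154 px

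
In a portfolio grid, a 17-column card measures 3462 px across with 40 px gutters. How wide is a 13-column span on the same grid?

17 columns + 16 gutters: 17c + 16·40 = 3462.
17c = 3462 − 640 = 2822, so c = 166 px.
Span of 13: 13·166 + 12·40 = 2158 + 480 = 2638 px.

2638 px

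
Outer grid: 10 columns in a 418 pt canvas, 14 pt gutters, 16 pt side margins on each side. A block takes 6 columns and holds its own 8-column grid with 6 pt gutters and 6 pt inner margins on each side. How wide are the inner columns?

21.5 pt

Inside the margins: 418 − 32 = 386 pt.
Subtracting 9 gutters of 14 leaves 260 for 10 columns, so c = 26 pt.
Span of 6: 6·26 + 5·14 = 156 + 70 = 226 pt.
Inner content = 226 − 2·6 = 214 pt.
8d + 7·6 = 214 → 8d = 172 → d = 21.5 pt.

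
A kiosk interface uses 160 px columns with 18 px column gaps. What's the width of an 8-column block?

1406 px

8-column span = 8·160 + 7·18 = 1406 px.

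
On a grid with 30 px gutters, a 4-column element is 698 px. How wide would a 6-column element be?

1062 px

Subtracting 3 gutters of 30 leaves 608 for 4 columns, so c = 152 px.
6-column span = 6·152 + 5·30 = 1062 px.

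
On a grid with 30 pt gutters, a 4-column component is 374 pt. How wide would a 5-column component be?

475 pt

Subtracting 3 gutters of 30 leaves 284 for 4 columns, so c = 71 pt.
5-column span = 5·71 + 4·30 = 475 pt.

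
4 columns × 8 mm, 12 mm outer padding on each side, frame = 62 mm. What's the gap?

Content width = 62 − 2·12 = 38 mm.
Columns use 32 mm, leaving 6 mm across 3 gaps = 2 mm each.

2 mm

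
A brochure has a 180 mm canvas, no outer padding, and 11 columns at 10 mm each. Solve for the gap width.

Columns use 110 mm, leaving 70 mm across 10 gaps = 7 mm each.

7 mm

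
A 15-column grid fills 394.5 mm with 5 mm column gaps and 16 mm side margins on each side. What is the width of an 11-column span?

264.5 mm

Content width = 394.5 − 2·16 = 362.5 mm.
Subtracting 14 column gaps of 5 leaves 292.5 for 15 columns, so c = 19.5 mm.
Span of 11: 11·19.5 + 10·5 = 214.5 + 50 = 264.5 mm.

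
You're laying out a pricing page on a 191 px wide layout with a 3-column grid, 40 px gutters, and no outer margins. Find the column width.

37 px

191 − 2·40 = 111; ÷3 gives c = 37 px.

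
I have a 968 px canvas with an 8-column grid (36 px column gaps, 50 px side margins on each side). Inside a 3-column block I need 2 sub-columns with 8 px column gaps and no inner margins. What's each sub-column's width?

Inside the margins: 968 − 100 = 868 px.
8 columns + 7 column gaps: 8c + 7·36 = 868.
8c = 868 − 252 = 616, so c = 77 px.
3-column span = 3·77 + 2·36 = 303 px.
2 columns + 1 column gap: 2d + 1·8 = 303.
2d = 303 − 8 = 295, so d = 147.5 px.

147.5 px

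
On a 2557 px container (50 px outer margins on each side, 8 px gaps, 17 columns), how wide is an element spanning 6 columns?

862 px

Inside the margins: 2557 − 100 = 2457 px.
17c + 16·8 = 2457 → 17c = 2329 → c = 137 px.
6 columns plus 5 gaps: 822 + 40 = 862 px.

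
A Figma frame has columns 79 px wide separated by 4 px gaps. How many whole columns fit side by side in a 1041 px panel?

12 columns: 12·79 + 11·4 = 992 px ≤ 1041.
13 columns: 1075 px > 1041. So 12.

12 columns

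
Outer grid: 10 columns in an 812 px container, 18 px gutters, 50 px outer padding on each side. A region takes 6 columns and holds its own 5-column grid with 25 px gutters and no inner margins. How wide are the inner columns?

64 px

Subtract both margins: 812 − 2·50 = 712 px.
712 − 9·18 = 550; ÷10 gives c = 55 px.
Span of 6: 6·55 + 5·18 = 330 + 90 = 420 px.
5d + 4·25 = 420 → 5d = 320 → d = 64 px.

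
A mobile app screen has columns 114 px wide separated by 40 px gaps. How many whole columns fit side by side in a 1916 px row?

12 columns

Each extra column adds 114 + 40 = 154 px.
(1916 + 40) / 154 = 12.70, so 12 columns fit.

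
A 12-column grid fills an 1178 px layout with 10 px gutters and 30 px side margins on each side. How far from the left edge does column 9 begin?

Inside the margins: 1178 − 60 = 1118 px.
12c + 11·10 = 1118 → 12c = 1008 → c = 84 px.
Before column 9: the margin + 8 columns + 8 gutters.
Offset = 30 + 8·(84 + 10) = 30 + 752 = 782 px.

782 px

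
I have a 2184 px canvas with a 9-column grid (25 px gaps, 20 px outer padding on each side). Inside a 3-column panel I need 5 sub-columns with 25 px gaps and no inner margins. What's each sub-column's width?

Outer content = 2184 − 2·20 = 2144 px.
9c + 8·25 = 2144 → 9c = 1944 → c = 216 px.
3-column span = 3·216 + 2·25 = 698 px.
5 columns + 4 gaps: 5d + 4·25 = 698.
5d = 698 − 100 = 598, so d = 119.6 px.

119.6 px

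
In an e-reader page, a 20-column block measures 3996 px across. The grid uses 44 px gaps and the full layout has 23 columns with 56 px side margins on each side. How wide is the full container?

3996 − 19·44 = 3160; ÷20 gives c = 158 px.
Total width: 2·56 + 23·158 + 22·44 = 4714 px.

4714 px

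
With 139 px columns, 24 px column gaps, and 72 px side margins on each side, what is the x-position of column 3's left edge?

398 px

Before column 3: the margin + 2 columns + 2 column gaps.
Offset = 72 + 2·(139 + 24) = 72 + 326 = 398 px.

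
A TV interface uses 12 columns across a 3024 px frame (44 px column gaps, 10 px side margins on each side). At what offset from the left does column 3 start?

Inside the margins: 3024 − 20 = 3004 px.
12 columns + 11 column gaps: 12c + 11·44 = 3004.
12c = 3004 − 484 = 2520, so c = 210 px.
Each column+gutter stride is 254 px; 2 of them past the 10 px margin is 10 + 508 = 518 px.

518 px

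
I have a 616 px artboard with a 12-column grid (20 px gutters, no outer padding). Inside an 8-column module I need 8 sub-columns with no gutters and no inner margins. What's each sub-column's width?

50.5 px

616 − 11·20 = 396; ÷12 gives c = 33 px.
8 columns plus 7 gutters: 264 + 140 = 404 px.
8d = 404 → d = 50.5 px.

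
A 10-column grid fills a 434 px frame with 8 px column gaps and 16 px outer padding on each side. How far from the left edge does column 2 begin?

Content = 434 − 2·16 = 402 px.
Subtracting 9 column gaps of 8 leaves 330 for 10 columns, so c = 33 px.
Before column 2: the margin + 1 column + 1 column gap.
Offset = 16 + 1·(33 + 8) = 16 + 41 = 57 px.

57 px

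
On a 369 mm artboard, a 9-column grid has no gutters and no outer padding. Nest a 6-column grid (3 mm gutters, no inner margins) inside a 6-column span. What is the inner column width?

369 / 9 = 41 mm per column.
With no gutters, 6 columns span 6·41 = 246 mm.
6 columns + 5 gutters: 6d + 5·3 = 246.
6d = 246 − 15 = 231, so d = 38.5 mm.

38.5 mm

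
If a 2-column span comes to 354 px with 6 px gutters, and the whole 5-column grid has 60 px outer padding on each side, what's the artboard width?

1014 px

354 − 1·6 = 348; ÷2 gives c = 174 px.
Adding margins, columns and gutters: 120 + 870 + 24 = 1014 px.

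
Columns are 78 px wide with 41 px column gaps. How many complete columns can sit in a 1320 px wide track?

11 columns

Each extra column adds 78 + 41 = 119 px.
(1320 + 41) / 119 = 11.44, so 11 columns fit.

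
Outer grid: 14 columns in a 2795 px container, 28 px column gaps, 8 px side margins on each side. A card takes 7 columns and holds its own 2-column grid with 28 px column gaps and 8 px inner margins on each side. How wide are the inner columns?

665.75 px

Take off 16 px of margins, leaving 2779 px.
14c + 13·28 = 2779 → 14c = 2415 → c = 172.5 px.
Span of 7: 7·172.5 + 6·28 = 1207.5 + 168 = 1375.5 px.
Inner content = 1375.5 − 2·8 = 1359.5 px.
1359.5 − 1·28 = 1331.5; ÷2 gives d = 665.75 px.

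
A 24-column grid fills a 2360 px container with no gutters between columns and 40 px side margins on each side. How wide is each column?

Content width = 2360 − 2·40 = 2280 px.
24c = 2280 → c = 95 px.

95 px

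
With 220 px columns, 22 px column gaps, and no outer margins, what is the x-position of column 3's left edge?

No margin, so column 3 starts at 2·(column + gutter) = 2·242 = 484 px.

484 px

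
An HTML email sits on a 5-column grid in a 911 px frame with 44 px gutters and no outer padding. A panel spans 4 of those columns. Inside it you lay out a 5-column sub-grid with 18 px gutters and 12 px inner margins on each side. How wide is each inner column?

5 columns + 4 gutters: 5c + 4·44 = 911.
5c = 911 − 176 = 735, so c = 147 px.
4-column span = 4·147 + 3·44 = 720 px.
Inner content = 720 − 2·12 = 696 px.
Subtracting 4 gutters of 18 leaves 624 for 5 columns, so d = 124.8 px.

124.8 px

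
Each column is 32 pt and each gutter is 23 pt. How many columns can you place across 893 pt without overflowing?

k columns need k·32 + (k−1)·23 = k·55 − 23.
k·55 − 23 ≤ 893 → k ≤ 916 / 55 ≈ 16.65, so k = 16.

16 columns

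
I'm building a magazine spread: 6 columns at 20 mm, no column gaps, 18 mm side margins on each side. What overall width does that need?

Canvas = 2·18 + 6·20 = 36 + 120 = 156 mm.

156 mm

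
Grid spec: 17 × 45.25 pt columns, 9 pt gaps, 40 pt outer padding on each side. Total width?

993.25 pt

Frame = 2·40 + 17·45.25 + 16·9 = 80 + 769.25 + 144 = 993.25 pt.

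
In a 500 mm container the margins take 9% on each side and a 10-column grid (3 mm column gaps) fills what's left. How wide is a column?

38.3 mm

500 × (1 − 2·9%) = 500 × 82% = 410 mm for the columns.
10c + 9·3 = 410 → 10c = 383 → c = 38.3 mm.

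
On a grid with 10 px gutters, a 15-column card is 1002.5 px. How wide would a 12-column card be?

800 px

15c + 14·10 = 1002.5 → 15c = 862.5 → c = 57.5 px.
Span of 12: 12·57.5 + 11·10 = 690 + 110 = 800 px.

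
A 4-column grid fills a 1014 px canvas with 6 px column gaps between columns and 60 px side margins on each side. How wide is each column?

Subtract both margins: 1014 − 2·60 = 894 px.
4c + 3·6 = 894 → 4c = 876 → c = 219 px.

219 px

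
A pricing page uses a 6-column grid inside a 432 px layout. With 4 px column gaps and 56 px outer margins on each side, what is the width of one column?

Subtract both margins: 432 − 2·56 = 320 px.
6 columns + 5 column gaps: 6c + 5·4 = 320.
6c = 320 − 20 = 300, so c = 50 px.

50 px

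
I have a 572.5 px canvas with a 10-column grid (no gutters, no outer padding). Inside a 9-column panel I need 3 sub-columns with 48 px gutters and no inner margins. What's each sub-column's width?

139.75 px

572.5 / 10 = 57.25 px per column.
9-column span = 9·57.25 = 515.25 px.
3 columns + 2 gutters: 3d + 2·48 = 515.25.
3d = 515.25 − 96 = 419.25, so d = 139.75 px.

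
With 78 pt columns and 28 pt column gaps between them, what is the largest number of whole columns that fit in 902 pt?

8 columns

Each extra column adds 78 + 28 = 106 pt.
(902 + 28) / 106 = 8.77, so 8 columns fit.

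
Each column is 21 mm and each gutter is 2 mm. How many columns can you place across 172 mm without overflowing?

k columns need k·21 + (k−1)·2 = k·23 − 2.
k·23 − 2 ≤ 172 → k ≤ 174 / 23 ≈ 7.57, so k = 7.

7 columns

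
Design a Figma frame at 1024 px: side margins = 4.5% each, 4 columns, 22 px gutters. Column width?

216.46 px

Margins: 4.5% × 1024 = 46.08 px each, so content = 1024 − 92.16 = 931.84 px.
Subtracting 3 gutters of 22 leaves 865.84 for 4 columns, so c = 216.46 px.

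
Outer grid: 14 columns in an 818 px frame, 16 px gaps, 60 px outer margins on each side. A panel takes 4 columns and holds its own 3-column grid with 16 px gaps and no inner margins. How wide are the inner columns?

Subtract both margins: 818 − 2·60 = 698 px.
14 columns + 13 gaps: 14c + 13·16 = 698.
14c = 698 − 208 = 490, so c = 35 px.
4-column span = 4·35 + 3·16 = 188 px.
3 columns + 2 gaps: 3d + 2·16 = 188.
3d = 188 − 32 = 156, so d = 52 px.

52 px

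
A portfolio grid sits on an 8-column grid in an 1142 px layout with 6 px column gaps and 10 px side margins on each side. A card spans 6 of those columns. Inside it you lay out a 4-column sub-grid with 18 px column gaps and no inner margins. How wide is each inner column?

Inside the margins: 1142 − 20 = 1122 px.
8c + 7·6 = 1122 → 8c = 1080 → c = 135 px.
6 columns plus 5 column gaps: 810 + 30 = 840 px.
Subtracting 3 column gaps of 18 leaves 786 for 4 columns, so d = 196.5 px.

196.5 px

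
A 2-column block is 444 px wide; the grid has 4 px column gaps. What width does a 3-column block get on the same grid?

2c + 1·4 = 444 → 2c = 440 → c = 220 px.
3-column span = 3·220 + 2·4 = 668 px.

668 px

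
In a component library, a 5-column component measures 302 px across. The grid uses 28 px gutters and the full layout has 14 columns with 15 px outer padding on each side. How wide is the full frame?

302 − 4·28 = 190; ÷5 gives c = 38 px.
Frame = 2·15 + 14·38 + 13·28 = 30 + 532 + 364 = 926 px.

926 px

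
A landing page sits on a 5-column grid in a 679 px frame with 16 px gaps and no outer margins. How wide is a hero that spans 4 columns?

540 px

5 columns + 4 gaps: 5c + 4·16 = 679.
5c = 679 − 64 = 615, so c = 123 px.
Span of 4: 4·123 + 3·16 = 492 + 48 = 540 px.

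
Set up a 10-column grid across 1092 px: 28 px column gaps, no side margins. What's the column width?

84 px

10 columns + 9 column gaps: 10c + 9·28 = 1092.
10c = 1092 − 252 = 840, so c = 84 px.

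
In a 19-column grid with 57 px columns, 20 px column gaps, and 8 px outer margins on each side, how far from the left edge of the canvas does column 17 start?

1240 px

Before column 17: the margin + 16 columns + 16 column gaps.
Offset = 8 + 16·(57 + 20) = 8 + 1232 = 1240 px.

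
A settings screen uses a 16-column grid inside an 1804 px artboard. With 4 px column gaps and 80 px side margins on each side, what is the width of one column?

99 px

Content width = 1804 − 2·80 = 1644 px.
16c + 15·4 = 1644 → 16c = 1584 → c = 99 px.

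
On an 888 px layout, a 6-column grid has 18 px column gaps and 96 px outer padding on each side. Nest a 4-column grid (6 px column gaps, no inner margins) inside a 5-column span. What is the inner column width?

Subtract both margins: 888 − 2·96 = 696 px.
6c + 5·18 = 696 → 6c = 606 → c = 101 px.
5-column span = 5·101 + 4·18 = 577 px.
Subtracting 3 column gaps of 6 leaves 559 for 4 columns, so d = 139.75 px.

139.75 px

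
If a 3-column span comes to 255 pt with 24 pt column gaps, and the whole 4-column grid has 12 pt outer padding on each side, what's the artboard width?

372 pt

Subtracting 2 column gaps of 24 leaves 207 for 3 columns, so c = 69 pt.
Adding margins, columns and gutters: 24 + 276 + 72 = 372 pt.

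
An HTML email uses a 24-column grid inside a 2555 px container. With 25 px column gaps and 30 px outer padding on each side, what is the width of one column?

Subtract both margins: 2555 − 2·30 = 2495 px.
2495 − 23·25 = 1920; ÷24 gives c = 80 px.

80 px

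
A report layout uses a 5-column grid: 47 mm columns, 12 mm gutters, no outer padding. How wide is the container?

Total width: 5·47 + 4·12 = 283 mm.

283 mm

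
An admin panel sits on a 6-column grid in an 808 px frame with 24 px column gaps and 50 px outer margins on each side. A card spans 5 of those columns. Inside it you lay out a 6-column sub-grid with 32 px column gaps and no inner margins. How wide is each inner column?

71 px

Take off 100 px of margins, leaving 708 px.
6 columns + 5 column gaps: 6c + 5·24 = 708.
6c = 708 − 120 = 588, so c = 98 px.
5-column span = 5·98 + 4·24 = 586 px.
6 columns + 5 column gaps: 6d + 5·32 = 586.
6d = 586 − 160 = 426, so d = 71 px.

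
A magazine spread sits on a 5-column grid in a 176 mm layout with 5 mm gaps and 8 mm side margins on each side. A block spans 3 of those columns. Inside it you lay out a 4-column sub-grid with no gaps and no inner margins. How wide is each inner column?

23.5 mm

Take off 16 mm of margins, leaving 160 mm.
5 columns + 4 gaps: 5c + 4·5 = 160.
5c = 160 − 20 = 140, so c = 28 mm.
3 columns plus 2 gaps: 84 + 10 = 94 mm.
94 / 4 = 23.5 mm per column.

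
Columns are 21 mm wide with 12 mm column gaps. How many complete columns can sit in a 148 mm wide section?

k columns need k·21 + (k−1)·12 = k·33 − 12.
k·33 − 12 ≤ 148 → k ≤ 160 / 33 ≈ 4.85, so k = 4.

4 columns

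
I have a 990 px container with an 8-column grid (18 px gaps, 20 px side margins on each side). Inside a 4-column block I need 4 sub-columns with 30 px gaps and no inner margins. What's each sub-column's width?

94 px

Inside the margins: 990 − 40 = 950 px.
Subtracting 7 gaps of 18 leaves 824 for 8 columns, so c = 103 px.
4 columns plus 3 gaps: 412 + 54 = 466 px.
4d + 3·30 = 466 → 4d = 376 → d = 94 px.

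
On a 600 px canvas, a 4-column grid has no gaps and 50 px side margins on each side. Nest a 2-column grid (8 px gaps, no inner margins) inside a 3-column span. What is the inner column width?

183.5 px

Take off 100 px of margins, leaving 500 px.
With no gaps, each column is 500/4 = 125 px.
3-column span = 3·125 = 375 px.
2 columns + 1 gap: 2d + 1·8 = 375.
2d = 375 − 8 = 367, so d = 183.5 px.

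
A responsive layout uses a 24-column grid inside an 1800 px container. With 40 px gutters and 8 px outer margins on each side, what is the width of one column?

Content width = 1800 − 2·8 = 1784 px.
24 columns + 23 gutters: 24c + 23·40 = 1784.
24c = 1784 − 920 = 864, so c = 36 px.

36 px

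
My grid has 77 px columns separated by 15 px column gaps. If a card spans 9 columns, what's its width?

813 px

9 columns plus 8 column gaps: 693 + 120 = 813 px.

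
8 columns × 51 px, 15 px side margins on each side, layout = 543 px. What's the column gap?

Content width = 543 − 2·15 = 513 px.
8·51 + 7g = 513 → 7g = 105 → g = 15 px.

15 px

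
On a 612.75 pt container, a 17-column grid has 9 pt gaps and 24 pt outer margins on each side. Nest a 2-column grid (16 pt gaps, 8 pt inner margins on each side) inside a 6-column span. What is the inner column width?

Subtract both margins: 612.75 − 2·24 = 564.75 pt.
564.75 − 16·9 = 420.75; ÷17 gives c = 24.75 pt.
6 columns plus 5 gaps: 148.5 + 45 = 193.5 pt.
Inner content = 193.5 − 2·8 = 177.5 pt.
177.5 − 1·16 = 161.5; ÷2 gives d = 80.75 pt.

80.75 pt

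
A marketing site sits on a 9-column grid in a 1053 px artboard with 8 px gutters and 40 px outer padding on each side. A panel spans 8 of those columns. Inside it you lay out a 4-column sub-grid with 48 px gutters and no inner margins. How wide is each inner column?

180 px

Inside the margins: 1053 − 80 = 973 px.
9c + 8·8 = 973 → 9c = 909 → c = 101 px.
Span of 8: 8·101 + 7·8 = 808 + 56 = 864 px.
4d + 3·48 = 864 → 4d = 720 → d = 180 px.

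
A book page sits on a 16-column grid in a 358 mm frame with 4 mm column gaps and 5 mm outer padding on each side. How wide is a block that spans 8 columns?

172 mm

Take off 10 mm of margins, leaving 348 mm.
348 − 15·4 = 288; ÷16 gives c = 18 mm.
8-column span = 8·18 + 7·4 = 172 mm.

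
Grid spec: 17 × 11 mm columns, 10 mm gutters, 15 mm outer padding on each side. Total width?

Canvas = 2·15 + 17·11 + 16·10 = 30 + 187 + 160 = 377 mm.

377 mm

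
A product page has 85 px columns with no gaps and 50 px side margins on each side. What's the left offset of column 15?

1240 px

Column 15 starts at margin + 14·(column + gutter) = 50 + 14·85 = 1240 px.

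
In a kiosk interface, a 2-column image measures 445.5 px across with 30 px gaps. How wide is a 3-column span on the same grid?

683.25 px

445.5 − 1·30 = 415.5; ÷2 gives c = 207.75 px.
3 columns plus 2 gaps: 623.25 + 60 = 683.25 px.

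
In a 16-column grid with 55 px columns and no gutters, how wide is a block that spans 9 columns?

495 px

9-column span = 9·55 = 495 px.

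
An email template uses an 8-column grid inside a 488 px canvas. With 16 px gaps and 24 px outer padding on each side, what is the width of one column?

Content width = 488 − 2·24 = 440 px.
8c + 7·16 = 440 → 8c = 328 → c = 41 px.

41 px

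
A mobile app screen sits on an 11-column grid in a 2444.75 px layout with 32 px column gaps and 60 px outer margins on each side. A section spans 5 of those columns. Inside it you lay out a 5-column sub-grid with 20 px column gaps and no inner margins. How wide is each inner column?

Take off 120 px of margins, leaving 2324.75 px.
2324.75 − 10·32 = 2004.75; ÷11 gives c = 182.25 px.
5-column span = 5·182.25 + 4·32 = 1039.25 px.
1039.25 − 4·20 = 959.25; ÷5 gives d = 191.85 px.

191.85 px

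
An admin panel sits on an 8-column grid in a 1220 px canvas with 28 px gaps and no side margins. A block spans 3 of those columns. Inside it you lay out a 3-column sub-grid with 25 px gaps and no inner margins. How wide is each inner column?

130 px

8c + 7·28 = 1220 → 8c = 1024 → c = 128 px.
3-column span = 3·128 + 2·28 = 440 px.
3 columns + 2 gaps: 3d + 2·25 = 440.
3d = 440 − 50 = 390, so d = 130 px.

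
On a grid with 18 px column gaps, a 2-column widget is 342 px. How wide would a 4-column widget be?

702 px

Subtracting 1 column gap of 18 leaves 324 for 2 columns, so c = 162 px.
4 columns plus 3 column gaps: 648 + 54 = 702 px.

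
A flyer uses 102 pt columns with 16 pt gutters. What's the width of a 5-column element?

574 pt

5 columns plus 4 gutters: 510 + 64 = 574 pt.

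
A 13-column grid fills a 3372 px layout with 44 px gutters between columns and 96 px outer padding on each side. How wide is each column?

Inside the margins: 3372 − 192 = 3180 px.
Subtracting 12 gutters of 44 leaves 2652 for 13 columns, so c = 204 px.

204 px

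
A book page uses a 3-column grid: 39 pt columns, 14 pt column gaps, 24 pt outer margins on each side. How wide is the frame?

193 pt

Adding margins, columns and gutters: 48 + 117 + 28 = 193 pt.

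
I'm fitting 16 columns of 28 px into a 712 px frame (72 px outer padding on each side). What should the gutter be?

8 px

Subtract both margins: 712 − 2·72 = 568 px.
16 columns take 16·28 = 448 px; remaining 120 splits into 15 gutters.
g = 120 / 15 = 8 px.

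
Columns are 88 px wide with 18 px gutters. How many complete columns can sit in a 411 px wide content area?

4 columns: 4·88 + 3·18 = 406 px ≤ 411.
5 columns: 512 px > 411. So 4.

4 columns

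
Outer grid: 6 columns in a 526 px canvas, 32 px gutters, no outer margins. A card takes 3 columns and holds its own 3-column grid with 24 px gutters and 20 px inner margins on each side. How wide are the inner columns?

53 px

526 − 5·32 = 366; ÷6 gives c = 61 px.
3 columns plus 2 gutters: 183 + 64 = 247 px.
Inner content = 247 − 2·20 = 207 px.
3 columns + 2 gutters: 3d + 2·24 = 207.
3d = 207 − 48 = 159, so d = 53 px.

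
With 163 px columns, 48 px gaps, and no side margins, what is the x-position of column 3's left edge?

Before column 3: 2 columns + 2 gaps.
Offset = 2·(163 + 48) = 2·211 = 422 px.

422 px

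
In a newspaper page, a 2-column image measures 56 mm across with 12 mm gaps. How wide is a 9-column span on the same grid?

56 − 1·12 = 44; ÷2 gives c = 22 mm.
9-column span = 9·22 + 8·12 = 294 mm.

294 mm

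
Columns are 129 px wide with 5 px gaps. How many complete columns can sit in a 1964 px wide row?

Each extra column adds 129 + 5 = 134 px.
(1964 + 5) / 134 = 14.69, so 14 columns fit.

14 columns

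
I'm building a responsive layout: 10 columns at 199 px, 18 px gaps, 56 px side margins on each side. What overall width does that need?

2264 px

Adding margins, columns and gutters: 112 + 1990 + 162 = 2264 px.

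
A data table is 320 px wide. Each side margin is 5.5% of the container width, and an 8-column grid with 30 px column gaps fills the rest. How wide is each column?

9.35 px

Each margin = 5.5% of 320 = 17.6 px; content = 320 − 2·17.6 = 284.8 px.
8c + 7·30 = 284.8 → 8c = 74.8 → c = 9.35 px.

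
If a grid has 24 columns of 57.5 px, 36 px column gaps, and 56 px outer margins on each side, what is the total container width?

2320 px

Adding margins, columns and gutters: 112 + 1380 + 828 = 2320 px.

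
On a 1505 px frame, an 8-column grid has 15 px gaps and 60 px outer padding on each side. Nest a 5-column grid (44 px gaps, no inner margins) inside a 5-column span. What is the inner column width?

136.8 px

Take off 120 px of margins, leaving 1385 px.
8c + 7·15 = 1385 → 8c = 1280 → c = 160 px.
Span of 5: 5·160 + 4·15 = 800 + 60 = 860 px.
860 − 4·44 = 684; ÷5 gives d = 136.8 px.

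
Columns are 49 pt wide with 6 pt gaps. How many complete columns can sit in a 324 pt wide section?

6 columns: 6·49 + 5·6 = 324 pt ≤ 324.
7 columns: 379 pt > 324. So 6.

6 columns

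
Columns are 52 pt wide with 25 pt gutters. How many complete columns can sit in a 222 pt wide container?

k columns need k·52 + (k−1)·25 = k·77 − 25.
k·77 − 25 ≤ 222 → k ≤ 247 / 77 ≈ 3.21, so k = 3.

3 columns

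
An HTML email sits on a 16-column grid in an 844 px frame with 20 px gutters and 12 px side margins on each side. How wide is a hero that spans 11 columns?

Take off 24 px of margins, leaving 820 px.
820 − 15·20 = 520; ÷16 gives c = 32.5 px.
11 columns plus 10 gutters: 357.5 + 200 = 557.5 px.

557.5 px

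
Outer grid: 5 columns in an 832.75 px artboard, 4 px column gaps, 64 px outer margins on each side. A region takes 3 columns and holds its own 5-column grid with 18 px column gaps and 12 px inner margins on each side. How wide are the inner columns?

Subtract both margins: 832.75 − 2·64 = 704.75 px.
5c + 4·4 = 704.75 → 5c = 688.75 → c = 137.75 px.
3 columns plus 2 column gaps: 413.25 + 8 = 421.25 px.
Inner content = 421.25 − 2·12 = 397.25 px.
5 columns + 4 column gaps: 5d + 4·18 = 397.25.
5d = 397.25 − 72 = 325.25, so d = 65.05 px.

65.05 px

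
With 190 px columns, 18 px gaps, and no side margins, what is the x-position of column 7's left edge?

1248 px

Before column 7: 6 columns + 6 gaps.
Offset = 6·(190 + 18) = 6·208 = 1248 px.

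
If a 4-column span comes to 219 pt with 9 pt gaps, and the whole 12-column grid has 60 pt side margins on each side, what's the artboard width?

4c + 3·9 = 219 → 4c = 192 → c = 48 pt.
Adding margins, columns and gutters: 120 + 576 + 99 = 795 pt.

795 pt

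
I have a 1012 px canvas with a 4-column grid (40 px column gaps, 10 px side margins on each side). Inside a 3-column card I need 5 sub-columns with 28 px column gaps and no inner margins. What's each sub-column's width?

Subtract both margins: 1012 − 2·10 = 992 px.
992 − 3·40 = 872; ÷4 gives c = 218 px.
3 columns plus 2 column gaps: 654 + 80 = 734 px.
734 − 4·28 = 622; ÷5 gives d = 124.4 px.

124.4 px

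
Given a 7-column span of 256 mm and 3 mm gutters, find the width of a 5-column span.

Subtracting 6 gutters of 3 leaves 238 for 7 columns, so c = 34 mm.
5-column span = 5·34 + 4·3 = 182 mm.

182 mm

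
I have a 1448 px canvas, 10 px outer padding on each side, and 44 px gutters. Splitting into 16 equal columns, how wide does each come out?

48 px

Inside the margins: 1448 − 20 = 1428 px.
1428 − 15·44 = 768; ÷16 gives c = 48 px.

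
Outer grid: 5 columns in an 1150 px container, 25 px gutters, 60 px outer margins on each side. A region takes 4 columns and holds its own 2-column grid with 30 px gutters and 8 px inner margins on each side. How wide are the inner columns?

Subtract both margins: 1150 − 2·60 = 1030 px.
Subtracting 4 gutters of 25 leaves 930 for 5 columns, so c = 186 px.
4-column span = 4·186 + 3·25 = 819 px.
Inner content = 819 − 2·8 = 803 px.
Subtracting 1 gutter of 30 leaves 773 for 2 columns, so d = 386.5 px.

386.5 px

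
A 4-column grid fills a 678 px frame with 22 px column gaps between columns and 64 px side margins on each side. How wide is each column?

121 px

Content width = 678 − 2·64 = 550 px.
4 columns + 3 column gaps: 4c + 3·22 = 550.
4c = 550 − 66 = 484, so c = 121 px.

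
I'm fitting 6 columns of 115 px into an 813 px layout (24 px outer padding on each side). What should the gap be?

15 px

Take off 48 px of margins, leaving 765 px.
Columns use 690 px, leaving 75 px across 5 gaps = 15 px each.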